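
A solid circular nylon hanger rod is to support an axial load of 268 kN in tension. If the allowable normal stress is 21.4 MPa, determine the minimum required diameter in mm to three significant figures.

Required area A ≥ P/σ_allow = 268000/21.4 = 12520 mm².
For a solid circular section, d ≥ √(4A/π) = 126.3 mm.

126 mm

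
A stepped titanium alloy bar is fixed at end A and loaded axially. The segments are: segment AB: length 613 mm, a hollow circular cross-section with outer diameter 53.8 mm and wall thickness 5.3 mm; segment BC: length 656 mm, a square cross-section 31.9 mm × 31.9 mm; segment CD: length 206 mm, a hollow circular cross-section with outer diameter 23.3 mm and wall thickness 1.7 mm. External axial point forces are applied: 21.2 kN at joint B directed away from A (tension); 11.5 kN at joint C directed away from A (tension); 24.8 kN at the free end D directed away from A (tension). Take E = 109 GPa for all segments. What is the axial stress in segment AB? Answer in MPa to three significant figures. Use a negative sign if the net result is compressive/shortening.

Internal axial forces (sectioning from the free end, tension +): N_CD = 24.8 kN, N_BC = 36.3 kN, N_AB = 57.5 kN.
A_AB = 807.5 mm².
σ_AB = N_AB/A_AB = 57500/807.5 = 71.2 MPa.

71.2 MPa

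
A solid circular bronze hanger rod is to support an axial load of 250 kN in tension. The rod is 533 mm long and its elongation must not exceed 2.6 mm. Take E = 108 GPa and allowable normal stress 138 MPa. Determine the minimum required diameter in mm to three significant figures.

48.0 mm

Required area A ≥ P/σ_allow = 250000/138 = 1812 mm².
For a solid circular section, d ≥ √(4A/π) = 48.03 mm.
Elongation limit: A ≥ PL/(Eδ_allow) = 250000·533/(108000·2.6) = 474.5 mm² ⇒ d ≥ 24.58 mm.
The stress limit governs.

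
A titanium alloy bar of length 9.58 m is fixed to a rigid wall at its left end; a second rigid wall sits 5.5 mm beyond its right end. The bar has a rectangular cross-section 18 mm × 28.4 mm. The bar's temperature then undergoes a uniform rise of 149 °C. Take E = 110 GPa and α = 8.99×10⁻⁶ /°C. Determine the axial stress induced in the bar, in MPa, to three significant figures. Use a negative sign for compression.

-84.2 MPa

Free thermal expansion αLΔT = 8.99e-6 · 9580 · 149 = 12.83 mm.
The walls engage after the gap closes; constrained expansion = 12.83 − 5.5 = 7.333 mm.
The walls impose strain ε = −(7.333)/9580 = -7.6540e-04; σ = Eε = 110000 · -7.6540e-04 = -84.19 MPa.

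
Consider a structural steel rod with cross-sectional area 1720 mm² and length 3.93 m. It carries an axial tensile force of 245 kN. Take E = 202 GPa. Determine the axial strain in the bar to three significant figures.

σ = N/A = 142.4 MPa; ε = σ/E = 142.4/202000 = 7.052e-04.

7.05e-04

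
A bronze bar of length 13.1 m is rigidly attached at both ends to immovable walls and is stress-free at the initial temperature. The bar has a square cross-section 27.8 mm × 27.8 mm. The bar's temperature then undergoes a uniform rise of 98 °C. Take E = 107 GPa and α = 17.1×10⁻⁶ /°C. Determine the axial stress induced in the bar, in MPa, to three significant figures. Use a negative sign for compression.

-179 MPa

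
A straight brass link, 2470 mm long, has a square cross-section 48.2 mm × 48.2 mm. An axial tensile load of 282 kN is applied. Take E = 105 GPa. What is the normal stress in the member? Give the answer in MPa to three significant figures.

A = 2323 mm².
σ = N/A = 282000/2323 = 121.4 MPa.

121 MPa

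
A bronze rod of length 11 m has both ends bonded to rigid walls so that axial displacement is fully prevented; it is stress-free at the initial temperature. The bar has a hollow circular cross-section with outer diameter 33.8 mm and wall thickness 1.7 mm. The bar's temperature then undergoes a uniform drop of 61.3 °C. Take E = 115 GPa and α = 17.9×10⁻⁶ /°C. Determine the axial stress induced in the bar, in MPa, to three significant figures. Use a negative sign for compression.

126 MPa

Free thermal expansion αLΔT = 17.9e-6 · 11000 · -61.3 = -12.07 mm.
The walls impose strain ε = −(-12.07)/11000 = 1.0973e-03; σ = Eε = 115000 · 1.0973e-03 = 126.2 MPa.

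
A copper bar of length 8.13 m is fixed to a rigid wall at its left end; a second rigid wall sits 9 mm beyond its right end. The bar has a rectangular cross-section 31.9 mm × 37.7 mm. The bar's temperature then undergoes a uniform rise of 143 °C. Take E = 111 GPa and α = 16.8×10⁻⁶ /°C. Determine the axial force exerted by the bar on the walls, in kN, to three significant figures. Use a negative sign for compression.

-173 kN

Free thermal expansion αLΔT = 16.8e-6 · 8130 · 143 = 19.53 mm.
The walls engage after the gap closes; constrained expansion = 19.53 − 9 = 10.53 mm.
The walls impose strain ε = −(10.53)/8130 = -1.2954e-03; σ = Eε = 111000 · -1.2954e-03 = -143.8 MPa.
Wall reaction R = σ·A = -143.8·1203 = -172900 N = -172.9 kN.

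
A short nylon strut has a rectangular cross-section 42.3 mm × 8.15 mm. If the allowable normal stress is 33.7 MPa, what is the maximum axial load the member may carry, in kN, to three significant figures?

11.6 kN

A = 344.7 mm².
P_max = σ_allow · A = 33.7 · 344.7 = 11620 N = 11.62 kN.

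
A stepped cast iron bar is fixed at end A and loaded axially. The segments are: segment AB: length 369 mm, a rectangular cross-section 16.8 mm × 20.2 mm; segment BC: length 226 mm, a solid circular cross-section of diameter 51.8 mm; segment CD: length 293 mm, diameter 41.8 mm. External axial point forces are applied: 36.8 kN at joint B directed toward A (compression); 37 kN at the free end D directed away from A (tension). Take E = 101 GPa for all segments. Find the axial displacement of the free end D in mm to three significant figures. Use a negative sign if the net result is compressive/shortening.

Internal axial forces (sectioning from the free end, tension +): N_CD = 37 kN, N_BC = 37 kN, N_AB = 0.2 kN.
A_AB = 339.4 mm².
A_BC = 2107 mm².
A_CD = 1372 mm².
δ_AB = 200·369/(339.4·101000) = 0.002153 mm
δ_BC = 37000·226/(2107·101000) = 0.03929 mm
δ_CD = 37000·293/(1372·101000) = 0.07822 mm
δ = Σδ_i = 0.1197 mm.

0.120 mm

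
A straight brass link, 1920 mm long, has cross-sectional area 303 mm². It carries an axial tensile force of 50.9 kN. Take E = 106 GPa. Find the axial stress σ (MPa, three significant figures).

σ = N/A = 50900/303 = 168 MPa.

168 MPa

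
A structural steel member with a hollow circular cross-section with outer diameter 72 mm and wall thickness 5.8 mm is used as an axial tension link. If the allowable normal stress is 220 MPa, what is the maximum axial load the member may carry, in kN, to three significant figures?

265 kN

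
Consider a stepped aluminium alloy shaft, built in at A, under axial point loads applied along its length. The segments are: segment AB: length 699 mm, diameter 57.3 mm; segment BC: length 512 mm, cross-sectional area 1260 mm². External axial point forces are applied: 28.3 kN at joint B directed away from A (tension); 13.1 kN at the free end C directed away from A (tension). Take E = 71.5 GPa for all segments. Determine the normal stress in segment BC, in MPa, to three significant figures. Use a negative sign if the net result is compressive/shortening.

10.4 MPa

Internal axial forces (sectioning from the free end, tension +): N_BC = 13.1 kN, N_AB = 41.4 kN.
σ_BC = N_BC/A_BC = 13100/1260 = 10.4 MPa.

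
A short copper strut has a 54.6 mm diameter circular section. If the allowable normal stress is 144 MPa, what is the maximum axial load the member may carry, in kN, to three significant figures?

337 kN

A = 2341 mm².
P_max = σ_allow · A = 144 · 2341 = 337200 N = 337.2 kN.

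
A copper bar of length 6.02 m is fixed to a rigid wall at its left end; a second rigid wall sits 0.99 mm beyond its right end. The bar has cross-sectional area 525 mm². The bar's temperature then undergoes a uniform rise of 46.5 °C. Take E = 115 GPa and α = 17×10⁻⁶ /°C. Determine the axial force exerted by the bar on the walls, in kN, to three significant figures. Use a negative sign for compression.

Free thermal expansion αLΔT = 17e-6 · 6020 · 46.5 = 4.759 mm.
The walls engage after the gap closes; constrained expansion = 4.759 − 0.99 = 3.769 mm.
The walls impose strain ε = −(3.769)/6020 = -6.2605e-04; σ = Eε = 115000 · -6.2605e-04 = -72 MPa.
Wall reaction R = σ·A = -72·525 = -37800 N = -37.8 kN.

-37.8 kN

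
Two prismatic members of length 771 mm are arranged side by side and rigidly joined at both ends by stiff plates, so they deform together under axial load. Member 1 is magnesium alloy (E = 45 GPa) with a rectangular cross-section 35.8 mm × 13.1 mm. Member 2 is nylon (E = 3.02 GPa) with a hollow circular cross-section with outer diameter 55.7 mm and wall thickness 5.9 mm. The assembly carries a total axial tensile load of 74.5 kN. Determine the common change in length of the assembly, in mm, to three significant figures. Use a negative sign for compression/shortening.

A_1 = 469 mm².
A_2 = 923.1 mm².
Equal strain + equilibrium ⇒ each member carries load in proportion to AE: A₁E₁ = 21100000 N, A₂E₂ = 2788000 N, ΣAE = 23890000 N.
δ = PL/ΣAE = 74500·771/23890000 = 2.404 mm.

2.40 mm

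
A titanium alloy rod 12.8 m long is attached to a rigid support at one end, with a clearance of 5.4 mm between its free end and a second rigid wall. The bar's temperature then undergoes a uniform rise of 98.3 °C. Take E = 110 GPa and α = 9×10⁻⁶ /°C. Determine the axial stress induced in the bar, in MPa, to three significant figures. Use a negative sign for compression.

Free thermal expansion αLΔT = 9e-6 · 12800 · 98.3 = 11.32 mm.
The walls engage after the gap closes; constrained expansion = 11.32 − 5.4 = 5.924 mm.
The walls impose strain ε = −(5.924)/12800 = -4.6282e-04; σ = Eε = 110000 · -4.6282e-04 = -50.91 MPa.

-50.9 MPa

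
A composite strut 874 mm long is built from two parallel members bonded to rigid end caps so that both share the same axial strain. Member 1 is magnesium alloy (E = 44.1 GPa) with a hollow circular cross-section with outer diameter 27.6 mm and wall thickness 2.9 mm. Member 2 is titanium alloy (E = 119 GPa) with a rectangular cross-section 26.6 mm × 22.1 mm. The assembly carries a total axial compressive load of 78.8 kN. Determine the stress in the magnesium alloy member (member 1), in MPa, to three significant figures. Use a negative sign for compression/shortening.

A_1 = 225 mm².
A_2 = 587.9 mm².
Equal strain + equilibrium ⇒ each member carries load in proportion to AE: A₁E₁ = 9924000 N, A₂E₂ = 69960000 N, ΣAE = 79880000 N.
σ₁ = P·E₁/ΣAE = -78800·44100/79880000 = -43.5 MPa.

-43.5 MPa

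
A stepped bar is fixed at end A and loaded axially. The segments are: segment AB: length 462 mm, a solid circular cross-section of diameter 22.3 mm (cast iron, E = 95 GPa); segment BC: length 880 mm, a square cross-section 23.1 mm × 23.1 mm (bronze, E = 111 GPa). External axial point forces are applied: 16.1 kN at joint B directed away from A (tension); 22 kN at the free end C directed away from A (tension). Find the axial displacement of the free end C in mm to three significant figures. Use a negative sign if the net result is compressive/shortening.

Internal axial forces (sectioning from the free end, tension +): N_BC = 22 kN, N_AB = 38.1 kN.
A_AB = 390.6 mm².
A_BC = 533.6 mm².
δ_AB = 38100·462/(390.6·95000) = 0.4744 mm
δ_BC = 22000·880/(533.6·111000) = 0.3269 mm
δ = Σδ_i = 0.8013 mm.

0.801 mm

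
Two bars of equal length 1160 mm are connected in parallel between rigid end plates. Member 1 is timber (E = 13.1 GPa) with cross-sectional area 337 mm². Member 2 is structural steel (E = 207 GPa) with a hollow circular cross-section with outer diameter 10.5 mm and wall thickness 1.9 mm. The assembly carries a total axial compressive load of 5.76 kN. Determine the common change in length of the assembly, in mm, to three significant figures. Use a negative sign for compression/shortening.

-0.444 mm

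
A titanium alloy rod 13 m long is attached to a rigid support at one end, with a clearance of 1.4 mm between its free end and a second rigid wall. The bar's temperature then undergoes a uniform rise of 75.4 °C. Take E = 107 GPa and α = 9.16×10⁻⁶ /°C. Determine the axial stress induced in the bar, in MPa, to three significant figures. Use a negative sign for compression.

-62.4 MPa

Free thermal expansion αLΔT = 9.16e-6 · 13000 · 75.4 = 8.979 mm.
The walls engage after the gap closes; constrained expansion = 8.979 − 1.4 = 7.579 mm.
The walls impose strain ε = −(7.579)/13000 = -5.8297e-04; σ = Eε = 107000 · -5.8297e-04 = -62.38 MPa.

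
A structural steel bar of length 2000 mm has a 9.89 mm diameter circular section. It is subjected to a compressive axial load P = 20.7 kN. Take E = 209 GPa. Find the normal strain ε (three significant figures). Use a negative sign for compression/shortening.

A = 76.82 mm².
σ = N/A = -269.5 MPa; ε = σ/E = -269.5/209000 = -1.289e-03.

-0.00129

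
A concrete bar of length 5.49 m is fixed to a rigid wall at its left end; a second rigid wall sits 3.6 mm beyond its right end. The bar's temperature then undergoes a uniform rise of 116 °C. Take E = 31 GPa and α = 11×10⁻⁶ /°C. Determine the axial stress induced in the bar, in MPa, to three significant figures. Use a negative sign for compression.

-19.2 MPa

Free thermal expansion αLΔT = 11e-6 · 5490 · 116 = 7.005 mm.
The walls engage after the gap closes; constrained expansion = 7.005 − 3.6 = 3.405 mm.
The walls impose strain ε = −(3.405)/5490 = -6.2026e-04; σ = Eε = 31000 · -6.2026e-04 = -19.23 MPa.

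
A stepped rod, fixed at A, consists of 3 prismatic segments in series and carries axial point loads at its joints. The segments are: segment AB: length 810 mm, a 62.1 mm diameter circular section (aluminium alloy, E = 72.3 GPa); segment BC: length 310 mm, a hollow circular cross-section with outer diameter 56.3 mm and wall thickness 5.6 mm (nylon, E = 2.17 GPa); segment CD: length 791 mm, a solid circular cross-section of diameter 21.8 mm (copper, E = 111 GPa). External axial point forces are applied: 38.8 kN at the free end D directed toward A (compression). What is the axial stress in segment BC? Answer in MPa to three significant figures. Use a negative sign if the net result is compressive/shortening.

Internal axial forces (sectioning from the free end, tension +): N_CD = -38.8 kN, N_BC = -38.8 kN, N_AB = -38.8 kN.
A_BC = 892 mm².
σ_BC = N_BC/A_BC = -38800/892 = -43.5 MPa.

-43.5 MPa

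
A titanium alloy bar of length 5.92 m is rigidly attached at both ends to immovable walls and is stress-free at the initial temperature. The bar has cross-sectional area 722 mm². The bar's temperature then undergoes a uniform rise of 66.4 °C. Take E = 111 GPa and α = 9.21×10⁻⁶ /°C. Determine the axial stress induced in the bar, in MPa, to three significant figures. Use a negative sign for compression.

-67.9 MPa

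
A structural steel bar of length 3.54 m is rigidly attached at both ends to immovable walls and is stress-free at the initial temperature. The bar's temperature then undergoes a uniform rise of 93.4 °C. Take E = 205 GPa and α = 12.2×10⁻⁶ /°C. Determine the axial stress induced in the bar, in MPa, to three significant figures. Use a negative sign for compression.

Free thermal expansion αLΔT = 12.2e-6 · 3540 · 93.4 = 4.034 mm.
The walls impose strain ε = −(4.034)/3540 = -1.1395e-03; σ = Eε = 205000 · -1.1395e-03 = -233.6 MPa.

-234 MPa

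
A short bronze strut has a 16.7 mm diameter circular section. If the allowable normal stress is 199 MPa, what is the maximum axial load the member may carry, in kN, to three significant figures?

43.6 kN

A = 219 mm².
P_max = σ_allow · A = 199 · 219 = 43590 N = 43.59 kN.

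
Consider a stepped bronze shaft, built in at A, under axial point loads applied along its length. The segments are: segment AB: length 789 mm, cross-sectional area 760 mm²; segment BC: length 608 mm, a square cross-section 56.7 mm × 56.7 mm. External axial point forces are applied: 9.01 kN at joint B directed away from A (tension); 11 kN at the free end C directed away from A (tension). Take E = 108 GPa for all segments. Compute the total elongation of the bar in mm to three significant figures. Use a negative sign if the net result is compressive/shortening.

Internal axial forces (sectioning from the free end, tension +): N_BC = 11 kN, N_AB = 20.01 kN.
A_BC = 3215 mm².
δ_AB = 20010·789/(760·108000) = 0.1923 mm
δ_BC = 11000·608/(3215·108000) = 0.01926 mm
δ = Σδ_i = 0.2116 mm.

0.212 mm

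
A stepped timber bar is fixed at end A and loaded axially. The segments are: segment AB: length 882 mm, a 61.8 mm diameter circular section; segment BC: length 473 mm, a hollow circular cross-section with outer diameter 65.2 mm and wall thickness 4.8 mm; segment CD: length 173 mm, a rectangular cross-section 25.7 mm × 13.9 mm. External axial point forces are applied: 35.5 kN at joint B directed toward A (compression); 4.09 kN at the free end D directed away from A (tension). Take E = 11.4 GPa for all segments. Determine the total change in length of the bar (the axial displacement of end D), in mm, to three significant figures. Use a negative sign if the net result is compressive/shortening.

Internal axial forces (sectioning from the free end, tension +): N_CD = 4.09 kN, N_BC = 4.09 kN, N_AB = -31.41 kN.
A_AB = 3000 mm².
A_BC = 910.8 mm².
A_CD = 357.2 mm².
δ_AB = -31410·882/(3000·11400) = -0.8101 mm
δ_BC = 4090·473/(910.8·11400) = 0.1863 mm
δ_CD = 4090·173/(357.2·11400) = 0.1737 mm
δ = Σδ_i = -0.4501 mm.

-0.450 mm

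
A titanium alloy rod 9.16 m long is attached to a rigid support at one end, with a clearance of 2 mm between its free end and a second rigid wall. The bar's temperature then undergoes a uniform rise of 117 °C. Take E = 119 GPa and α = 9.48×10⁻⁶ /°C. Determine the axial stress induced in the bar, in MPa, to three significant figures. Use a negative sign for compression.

Free thermal expansion αLΔT = 9.48e-6 · 9160 · 117 = 10.16 mm.
The walls engage after the gap closes; constrained expansion = 10.16 − 2 = 8.16 mm.
The walls impose strain ε = −(8.16)/9160 = -8.9082e-04; σ = Eε = 119000 · -8.9082e-04 = -106 MPa.

-106 MPa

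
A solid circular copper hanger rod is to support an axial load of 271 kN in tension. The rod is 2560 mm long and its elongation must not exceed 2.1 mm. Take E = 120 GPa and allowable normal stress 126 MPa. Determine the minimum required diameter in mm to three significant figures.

59.2 mm

Required area A ≥ P/σ_allow = 271000/126 = 2151 mm².
For a solid circular section, d ≥ √(4A/π) = 52.33 mm.
Elongation limit: A ≥ PL/(Eδ_allow) = 271000·2560/(120000·2.1) = 2753 mm² ⇒ d ≥ 59.21 mm.
The elongation limit governs.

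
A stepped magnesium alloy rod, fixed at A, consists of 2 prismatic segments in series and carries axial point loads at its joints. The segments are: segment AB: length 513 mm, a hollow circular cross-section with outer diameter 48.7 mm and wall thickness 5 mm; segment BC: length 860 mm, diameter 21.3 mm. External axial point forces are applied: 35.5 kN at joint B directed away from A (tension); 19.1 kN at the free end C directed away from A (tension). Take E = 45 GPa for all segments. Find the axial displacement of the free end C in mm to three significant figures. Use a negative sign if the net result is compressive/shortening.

1.93 mm

Internal axial forces (sectioning from the free end, tension +): N_BC = 19.1 kN, N_AB = 54.6 kN.
A_AB = 686.4 mm².
A_BC = 356.3 mm².
δ_AB = 54600·513/(686.4·45000) = 0.9068 mm
δ_BC = 19100·860/(356.3·45000) = 1.024 mm
δ = Σδ_i = 1.931 mm.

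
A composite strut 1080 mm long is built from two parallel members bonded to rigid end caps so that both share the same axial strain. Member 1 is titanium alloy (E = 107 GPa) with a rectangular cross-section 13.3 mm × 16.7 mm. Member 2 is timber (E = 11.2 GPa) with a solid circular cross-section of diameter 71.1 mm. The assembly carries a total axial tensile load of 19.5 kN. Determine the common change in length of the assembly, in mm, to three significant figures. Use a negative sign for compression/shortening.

0.309 mm

A_1 = 222.1 mm².
A_2 = 3970 mm².
Equal strain + equilibrium ⇒ each member carries load in proportion to AE: A₁E₁ = 23770000 N, A₂E₂ = 44470000 N, ΣAE = 68230000 N.
δ = PL/ΣAE = 19500·1080/68230000 = 0.3086 mm.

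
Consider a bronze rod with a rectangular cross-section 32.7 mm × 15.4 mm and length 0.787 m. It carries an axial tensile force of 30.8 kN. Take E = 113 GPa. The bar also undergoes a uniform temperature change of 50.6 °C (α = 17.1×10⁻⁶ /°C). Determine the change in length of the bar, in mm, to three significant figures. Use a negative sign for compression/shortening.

1.11 mm

A = 503.6 mm².
δ_mech = NL/(AE) = 30800·787/(503.6·113000) = 0.426 mm.
δ_thermal = αLΔT = 17.1e-6·787·50.6 = 0.681 mm.
δ = δ_mech + δ_thermal = 1.107 mm.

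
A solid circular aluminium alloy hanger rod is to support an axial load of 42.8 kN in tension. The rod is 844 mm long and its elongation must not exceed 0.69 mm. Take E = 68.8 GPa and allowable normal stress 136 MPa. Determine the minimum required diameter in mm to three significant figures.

31.1 mm

Required area A ≥ P/σ_allow = 42800/136 = 314.7 mm².
For a solid circular section, d ≥ √(4A/π) = 20.02 mm.
Elongation limit: A ≥ PL/(Eδ_allow) = 42800·844/(68800·0.69) = 760.9 mm² ⇒ d ≥ 31.13 mm.
The elongation limit governs.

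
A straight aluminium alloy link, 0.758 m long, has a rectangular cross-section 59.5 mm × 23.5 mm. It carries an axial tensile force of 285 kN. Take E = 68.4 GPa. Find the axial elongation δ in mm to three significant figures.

2.26 mm

A = 1398 mm².
δ_mech = NL/(AE) = 285000·758/(1398·68400) = 2.259 mm.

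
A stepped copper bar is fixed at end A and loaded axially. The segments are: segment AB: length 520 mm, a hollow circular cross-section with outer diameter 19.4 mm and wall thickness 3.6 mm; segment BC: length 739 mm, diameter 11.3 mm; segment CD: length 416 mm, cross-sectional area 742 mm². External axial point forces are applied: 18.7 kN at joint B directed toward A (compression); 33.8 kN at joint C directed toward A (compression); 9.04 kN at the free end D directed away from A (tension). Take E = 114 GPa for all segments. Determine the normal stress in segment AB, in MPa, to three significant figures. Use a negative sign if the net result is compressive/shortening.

Internal axial forces (sectioning from the free end, tension +): N_CD = 9.04 kN, N_BC = -24.76 kN, N_AB = -43.46 kN.
A_AB = 178.7 mm².
σ_AB = N_AB/A_AB = -43460/178.7 = -243.2 MPa.

-243 MPa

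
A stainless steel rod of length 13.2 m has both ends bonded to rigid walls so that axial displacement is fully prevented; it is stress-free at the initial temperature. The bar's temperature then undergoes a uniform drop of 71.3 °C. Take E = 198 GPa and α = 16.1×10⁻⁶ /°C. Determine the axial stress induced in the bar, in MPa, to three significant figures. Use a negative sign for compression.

227 MPa

Free thermal expansion αLΔT = 16.1e-6 · 13200 · -71.3 = -15.15 mm.
The walls impose strain ε = −(-15.15)/13200 = 1.1479e-03; σ = Eε = 198000 · 1.1479e-03 = 227.3 MPa.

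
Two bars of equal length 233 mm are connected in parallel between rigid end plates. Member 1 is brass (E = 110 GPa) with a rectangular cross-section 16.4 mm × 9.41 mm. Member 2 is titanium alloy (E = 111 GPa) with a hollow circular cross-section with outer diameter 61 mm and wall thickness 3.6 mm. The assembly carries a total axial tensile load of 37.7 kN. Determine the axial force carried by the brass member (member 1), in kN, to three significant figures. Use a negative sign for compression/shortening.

7.19 kN

A_1 = 154.3 mm².
A_2 = 649.2 mm².
Equal strain + equilibrium ⇒ each member carries load in proportion to AE: A₁E₁ = 16980000 N, A₂E₂ = 72060000 N, ΣAE = 89030000 N.
F₁ = P·A₁E₁/ΣAE = 37700·16980000/89030000 = 7188 N.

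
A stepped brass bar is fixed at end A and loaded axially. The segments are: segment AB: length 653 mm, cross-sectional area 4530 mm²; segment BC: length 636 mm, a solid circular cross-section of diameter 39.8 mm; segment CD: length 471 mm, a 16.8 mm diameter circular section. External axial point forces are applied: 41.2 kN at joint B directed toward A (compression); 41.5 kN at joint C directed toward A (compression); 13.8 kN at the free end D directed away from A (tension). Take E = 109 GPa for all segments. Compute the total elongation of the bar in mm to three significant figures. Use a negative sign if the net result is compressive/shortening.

Internal axial forces (sectioning from the free end, tension +): N_CD = 13.8 kN, N_BC = -27.7 kN, N_AB = -68.9 kN.
A_BC = 1244 mm².
A_CD = 221.7 mm².
δ_AB = -68900·653/(4530·109000) = -0.09112 mm
δ_BC = -27700·636/(1244·109000) = -0.1299 mm
δ_CD = 13800·471/(221.7·109000) = 0.269 mm
δ = Σδ_i = 0.04798 mm.

0.0480 mm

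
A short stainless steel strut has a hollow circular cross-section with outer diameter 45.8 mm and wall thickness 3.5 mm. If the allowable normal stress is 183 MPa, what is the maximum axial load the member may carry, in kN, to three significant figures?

A = 465.1 mm².
P_max = σ_allow · A = 183 · 465.1 = 85120 N = 85.12 kN.

85.1 kN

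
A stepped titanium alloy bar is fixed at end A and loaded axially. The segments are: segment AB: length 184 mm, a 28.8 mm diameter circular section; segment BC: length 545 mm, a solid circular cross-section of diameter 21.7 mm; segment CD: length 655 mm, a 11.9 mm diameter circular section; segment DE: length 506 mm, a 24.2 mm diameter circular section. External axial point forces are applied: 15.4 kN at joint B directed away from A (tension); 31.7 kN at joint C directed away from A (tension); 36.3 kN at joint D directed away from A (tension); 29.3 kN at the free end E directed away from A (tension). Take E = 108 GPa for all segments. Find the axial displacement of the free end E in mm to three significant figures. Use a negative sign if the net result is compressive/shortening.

Internal axial forces (sectioning from the free end, tension +): N_DE = 29.3 kN, N_CD = 65.6 kN, N_BC = 97.3 kN, N_AB = 112.7 kN.
A_AB = 651.4 mm².
A_BC = 369.8 mm².
A_CD = 111.2 mm².
A_DE = 460 mm².
δ_AB = 112700·184/(651.4·108000) = 0.2947 mm
δ_BC = 97300·545/(369.8·108000) = 1.328 mm
δ_CD = 65600·655/(111.2·108000) = 3.577 mm
δ_DE = 29300·506/(460·108000) = 0.2985 mm
δ = Σδ_i = 5.498 mm.

5.50 mm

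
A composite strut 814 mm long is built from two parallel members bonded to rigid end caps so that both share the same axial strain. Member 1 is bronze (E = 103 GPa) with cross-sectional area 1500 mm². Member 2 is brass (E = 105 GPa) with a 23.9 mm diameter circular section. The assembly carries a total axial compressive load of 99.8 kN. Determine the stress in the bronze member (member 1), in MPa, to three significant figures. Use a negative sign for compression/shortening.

A_2 = 448.6 mm².
Equal strain + equilibrium ⇒ each member carries load in proportion to AE: A₁E₁ = 154500000 N, A₂E₂ = 47110000 N, ΣAE = 201600000 N.
σ₁ = P·E₁/ΣAE = -99800·103000/201600000 = -50.99 MPa.

-51.0 MPa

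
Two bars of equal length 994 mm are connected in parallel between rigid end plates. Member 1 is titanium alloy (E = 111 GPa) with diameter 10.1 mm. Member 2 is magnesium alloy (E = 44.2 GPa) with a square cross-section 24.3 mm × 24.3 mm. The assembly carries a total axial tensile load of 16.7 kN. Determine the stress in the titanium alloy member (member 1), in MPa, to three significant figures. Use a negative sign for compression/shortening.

53.0 MPa

A_1 = 80.12 mm².
A_2 = 590.5 mm².
Equal strain + equilibrium ⇒ each member carries load in proportion to AE: A₁E₁ = 8893000 N, A₂E₂ = 26100000 N, ΣAE = 34990000 N.
σ₁ = P·E₁/ΣAE = 16700·111000/34990000 = 52.97 MPa.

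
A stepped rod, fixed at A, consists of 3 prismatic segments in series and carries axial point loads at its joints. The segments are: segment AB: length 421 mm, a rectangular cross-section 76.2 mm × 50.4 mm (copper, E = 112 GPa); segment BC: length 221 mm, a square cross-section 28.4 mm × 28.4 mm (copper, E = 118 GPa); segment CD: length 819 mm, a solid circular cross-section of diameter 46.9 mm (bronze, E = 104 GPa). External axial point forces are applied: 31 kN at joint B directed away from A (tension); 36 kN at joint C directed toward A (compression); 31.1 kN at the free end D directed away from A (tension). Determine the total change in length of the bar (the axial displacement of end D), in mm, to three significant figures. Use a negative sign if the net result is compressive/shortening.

0.156 mm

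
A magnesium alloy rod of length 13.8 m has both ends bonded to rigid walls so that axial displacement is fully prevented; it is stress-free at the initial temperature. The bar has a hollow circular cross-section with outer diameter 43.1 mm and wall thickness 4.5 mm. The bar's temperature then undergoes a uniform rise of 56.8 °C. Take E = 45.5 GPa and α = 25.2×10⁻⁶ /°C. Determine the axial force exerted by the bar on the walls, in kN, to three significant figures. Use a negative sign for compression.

-35.5 kN

Free thermal expansion αLΔT = 25.2e-6 · 13800 · 56.8 = 19.75 mm.
The walls impose strain ε = −(19.75)/13800 = -1.4314e-03; σ = Eε = 45500 · -1.4314e-03 = -65.13 MPa.
Wall reaction R = σ·A = -65.13·545.7 = -35540 N = -35.54 kN.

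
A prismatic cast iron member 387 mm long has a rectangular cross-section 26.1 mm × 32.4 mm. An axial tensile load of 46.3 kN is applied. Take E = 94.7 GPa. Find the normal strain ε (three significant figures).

5.78e-04

A = 845.6 mm².
σ = N/A = 54.75 MPa; ε = σ/E = 54.75/94700 = 5.782e-04.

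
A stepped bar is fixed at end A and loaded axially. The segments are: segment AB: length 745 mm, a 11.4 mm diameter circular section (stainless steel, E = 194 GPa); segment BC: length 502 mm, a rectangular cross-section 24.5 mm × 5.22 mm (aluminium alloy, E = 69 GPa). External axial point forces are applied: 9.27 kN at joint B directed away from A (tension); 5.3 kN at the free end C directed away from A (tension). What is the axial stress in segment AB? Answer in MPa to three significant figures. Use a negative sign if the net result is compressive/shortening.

143 MPa

Internal axial forces (sectioning from the free end, tension +): N_BC = 5.3 kN, N_AB = 14.57 kN.
A_AB = 102.1 mm².
σ_AB = N_AB/A_AB = 14570/102.1 = 142.7 MPa.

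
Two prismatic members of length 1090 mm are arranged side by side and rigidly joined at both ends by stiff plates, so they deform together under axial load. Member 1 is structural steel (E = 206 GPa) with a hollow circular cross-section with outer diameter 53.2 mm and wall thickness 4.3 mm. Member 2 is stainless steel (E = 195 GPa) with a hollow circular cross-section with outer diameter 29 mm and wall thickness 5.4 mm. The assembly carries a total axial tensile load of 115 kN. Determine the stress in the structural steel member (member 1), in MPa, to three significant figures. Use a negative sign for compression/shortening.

111 MPa

A_1 = 660.6 mm².
A_2 = 400.4 mm².
Equal strain + equilibrium ⇒ each member carries load in proportion to AE: A₁E₁ = 136100000 N, A₂E₂ = 78070000 N, ΣAE = 214200000 N.
σ₁ = P·E₁/ΣAE = 115000·206000/214200000 = 110.6 MPa.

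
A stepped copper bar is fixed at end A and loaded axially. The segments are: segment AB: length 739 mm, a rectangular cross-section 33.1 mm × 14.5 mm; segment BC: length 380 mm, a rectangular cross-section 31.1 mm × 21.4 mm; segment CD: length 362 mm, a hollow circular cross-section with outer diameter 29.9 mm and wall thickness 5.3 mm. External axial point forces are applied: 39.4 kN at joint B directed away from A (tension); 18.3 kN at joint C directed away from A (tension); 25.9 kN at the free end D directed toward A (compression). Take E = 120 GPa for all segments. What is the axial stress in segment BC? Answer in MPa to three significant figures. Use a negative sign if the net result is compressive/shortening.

Internal axial forces (sectioning from the free end, tension +): N_CD = -25.9 kN, N_BC = -7.6 kN, N_AB = 31.8 kN.
A_BC = 665.5 mm².
σ_BC = N_BC/A_BC = -7600/665.5 = -11.42 MPa.

-11.4 MPa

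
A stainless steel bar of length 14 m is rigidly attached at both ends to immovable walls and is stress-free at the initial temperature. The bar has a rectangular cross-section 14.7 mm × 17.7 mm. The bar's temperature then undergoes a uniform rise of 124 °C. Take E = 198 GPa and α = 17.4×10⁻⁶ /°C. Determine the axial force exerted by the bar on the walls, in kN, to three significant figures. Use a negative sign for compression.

-111 kN

Free thermal expansion αLΔT = 17.4e-6 · 14000 · 124 = 30.21 mm.
The walls impose strain ε = −(30.21)/14000 = -2.1576e-03; σ = Eε = 198000 · -2.1576e-03 = -427.2 MPa.
Wall reaction R = σ·A = -427.2·260.2 = -111200 N = -111.2 kN.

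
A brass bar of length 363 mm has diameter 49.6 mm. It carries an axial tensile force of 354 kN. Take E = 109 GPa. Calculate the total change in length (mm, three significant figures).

0.610 mm

A = 1932 mm².
δ_mech = NL/(AE) = 354000·363/(1932·109000) = 0.6101 mm.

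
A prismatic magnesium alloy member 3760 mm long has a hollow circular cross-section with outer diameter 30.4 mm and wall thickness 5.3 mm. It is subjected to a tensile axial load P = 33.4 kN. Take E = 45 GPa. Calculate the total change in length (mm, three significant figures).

A = 417.9 mm².
δ_mech = NL/(AE) = 33400·3760/(417.9·45000) = 6.678 mm.

6.68 mm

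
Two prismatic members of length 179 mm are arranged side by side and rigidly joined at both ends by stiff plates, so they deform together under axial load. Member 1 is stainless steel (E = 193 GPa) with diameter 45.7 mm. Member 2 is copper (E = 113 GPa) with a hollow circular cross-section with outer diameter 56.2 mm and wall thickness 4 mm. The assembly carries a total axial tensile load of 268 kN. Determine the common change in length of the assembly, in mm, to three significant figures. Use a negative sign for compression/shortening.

0.123 mm

A_1 = 1640 mm².
A_2 = 656 mm².
Equal strain + equilibrium ⇒ each member carries load in proportion to AE: A₁E₁ = 316600000 N, A₂E₂ = 74120000 N, ΣAE = 390700000 N.
δ = PL/ΣAE = 268000·179/390700000 = 0.1228 mm.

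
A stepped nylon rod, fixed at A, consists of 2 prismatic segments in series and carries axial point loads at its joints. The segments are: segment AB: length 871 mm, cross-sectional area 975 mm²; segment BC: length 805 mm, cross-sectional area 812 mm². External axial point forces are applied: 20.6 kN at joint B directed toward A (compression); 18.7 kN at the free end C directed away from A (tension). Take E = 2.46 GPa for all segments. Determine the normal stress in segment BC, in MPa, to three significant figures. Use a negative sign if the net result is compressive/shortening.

Internal axial forces (sectioning from the free end, tension +): N_BC = 18.7 kN, N_AB = -1.9 kN.
σ_BC = N_BC/A_BC = 18700/812 = 23.03 MPa.

23.0 MPa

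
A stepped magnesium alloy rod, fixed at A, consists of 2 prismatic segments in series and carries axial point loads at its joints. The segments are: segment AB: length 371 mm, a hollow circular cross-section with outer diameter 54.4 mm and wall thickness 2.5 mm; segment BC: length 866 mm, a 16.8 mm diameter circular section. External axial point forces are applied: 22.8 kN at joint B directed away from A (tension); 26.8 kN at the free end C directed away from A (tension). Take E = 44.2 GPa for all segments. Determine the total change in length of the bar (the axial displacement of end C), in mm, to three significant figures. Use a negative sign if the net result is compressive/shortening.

Internal axial forces (sectioning from the free end, tension +): N_BC = 26.8 kN, N_AB = 49.6 kN.
A_AB = 407.6 mm².
A_BC = 221.7 mm².
δ_AB = 49600·371/(407.6·44200) = 1.021 mm
δ_BC = 26800·866/(221.7·44200) = 2.369 mm
δ = Σδ_i = 3.39 mm.

3.39 mm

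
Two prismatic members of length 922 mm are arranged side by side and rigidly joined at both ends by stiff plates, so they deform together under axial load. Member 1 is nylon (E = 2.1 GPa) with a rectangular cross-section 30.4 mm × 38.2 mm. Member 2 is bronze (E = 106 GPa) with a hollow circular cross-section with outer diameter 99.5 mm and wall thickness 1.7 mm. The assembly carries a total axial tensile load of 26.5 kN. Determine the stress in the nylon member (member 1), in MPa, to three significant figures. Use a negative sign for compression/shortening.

0.963 MPa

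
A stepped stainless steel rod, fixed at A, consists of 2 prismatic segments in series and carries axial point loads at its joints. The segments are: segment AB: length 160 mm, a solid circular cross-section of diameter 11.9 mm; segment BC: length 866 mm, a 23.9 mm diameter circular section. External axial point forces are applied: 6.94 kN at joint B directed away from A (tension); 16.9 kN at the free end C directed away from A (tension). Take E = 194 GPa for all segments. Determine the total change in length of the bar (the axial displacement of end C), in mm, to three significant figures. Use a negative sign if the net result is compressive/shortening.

Internal axial forces (sectioning from the free end, tension +): N_BC = 16.9 kN, N_AB = 23.84 kN.
A_AB = 111.2 mm².
A_BC = 448.6 mm².
δ_AB = 23840·160/(111.2·194000) = 0.1768 mm
δ_BC = 16900·866/(448.6·194000) = 0.1682 mm
δ = Σδ_i = 0.3449 mm.

0.345 mm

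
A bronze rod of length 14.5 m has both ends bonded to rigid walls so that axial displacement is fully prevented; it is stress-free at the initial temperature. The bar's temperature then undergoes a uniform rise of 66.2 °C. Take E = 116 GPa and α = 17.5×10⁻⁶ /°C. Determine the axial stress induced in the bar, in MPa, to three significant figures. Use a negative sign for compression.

-134 MPa

Free thermal expansion αLΔT = 17.5e-6 · 14500 · 66.2 = 16.8 mm.
The walls impose strain ε = −(16.8)/14500 = -1.1585e-03; σ = Eε = 116000 · -1.1585e-03 = -134.4 MPa.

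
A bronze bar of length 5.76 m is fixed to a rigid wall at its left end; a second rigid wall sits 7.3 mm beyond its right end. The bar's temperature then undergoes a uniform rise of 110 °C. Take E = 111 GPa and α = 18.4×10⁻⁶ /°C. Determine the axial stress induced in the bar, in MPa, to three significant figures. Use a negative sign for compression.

Free thermal expansion αLΔT = 18.4e-6 · 5760 · 110 = 11.66 mm.
The walls engage after the gap closes; constrained expansion = 11.66 − 7.3 = 4.358 mm.
The walls impose strain ε = −(4.358)/5760 = -7.5664e-04; σ = Eε = 111000 · -7.5664e-04 = -83.99 MPa.

-84.0 MPa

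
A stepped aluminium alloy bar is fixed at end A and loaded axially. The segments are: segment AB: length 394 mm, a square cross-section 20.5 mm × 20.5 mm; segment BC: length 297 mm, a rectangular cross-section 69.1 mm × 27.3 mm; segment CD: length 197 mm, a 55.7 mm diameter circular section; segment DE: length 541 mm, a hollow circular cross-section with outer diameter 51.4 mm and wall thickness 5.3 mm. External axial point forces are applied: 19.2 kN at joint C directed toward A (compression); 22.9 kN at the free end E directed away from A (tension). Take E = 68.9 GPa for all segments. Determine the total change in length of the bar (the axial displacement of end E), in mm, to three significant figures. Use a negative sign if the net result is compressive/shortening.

Internal axial forces (sectioning from the free end, tension +): N_DE = 22.9 kN, N_CD = 22.9 kN, N_BC = 3.7 kN, N_AB = 3.7 kN.
A_AB = 420.2 mm².
A_BC = 1886 mm².
A_CD = 2437 mm².
A_DE = 767.6 mm².
δ_AB = 3700·394/(420.2·68900) = 0.05035 mm
δ_BC = 3700·297/(1886·68900) = 0.008455 mm
δ_CD = 22900·197/(2437·68900) = 0.02687 mm
δ_DE = 22900·541/(767.6·68900) = 0.2343 mm
δ = Σδ_i = 0.3199 mm.

0.320 mm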